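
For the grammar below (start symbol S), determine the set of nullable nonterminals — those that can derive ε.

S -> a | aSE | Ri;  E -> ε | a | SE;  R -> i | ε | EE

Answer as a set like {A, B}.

{E, R}

Directly nullable (have an ε-rule): {E, R}.
Not nullable: S — each has a terminal in every rule's right-hand side or depends on a non-nullable symbol.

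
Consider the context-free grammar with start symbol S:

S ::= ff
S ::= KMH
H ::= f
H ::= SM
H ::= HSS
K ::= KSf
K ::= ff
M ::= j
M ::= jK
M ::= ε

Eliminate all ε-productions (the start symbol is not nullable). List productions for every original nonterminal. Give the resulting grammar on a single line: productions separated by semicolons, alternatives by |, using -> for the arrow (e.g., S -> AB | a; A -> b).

S -> KH | ff | KMH; H -> S | f | SM | HSS; K -> ff | KSf; M -> j | jK

Nullable set: {M}.
S -> KMH: M nullable, giving KH | KMH.
H -> SM: M nullable, giving S | SM.
Drop M -> ε.
Unchanged (no nullable symbols): S -> ff; H -> HSS; H -> f; K -> KSf; K -> ff; M -> j; M -> jK.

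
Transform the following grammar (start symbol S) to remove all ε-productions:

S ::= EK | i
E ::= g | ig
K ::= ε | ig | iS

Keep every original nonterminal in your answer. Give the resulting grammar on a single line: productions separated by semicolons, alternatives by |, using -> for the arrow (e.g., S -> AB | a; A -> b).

Nullable set: {K}.
S -> EK: K nullable, giving E | EK.
Drop K -> ε.
Unchanged (no nullable symbols): S -> i; E -> g; E -> ig; K -> iS; K -> ig.

S -> E | i | EK; E -> g | ig; K -> iS | ig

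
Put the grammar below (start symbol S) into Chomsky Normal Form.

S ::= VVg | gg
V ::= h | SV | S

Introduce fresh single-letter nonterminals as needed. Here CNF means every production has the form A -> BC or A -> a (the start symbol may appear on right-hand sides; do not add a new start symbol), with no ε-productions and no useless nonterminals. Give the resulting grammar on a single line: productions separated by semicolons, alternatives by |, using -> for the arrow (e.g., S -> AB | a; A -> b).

S -> AA | VB; A -> g; B -> VA; C -> VA; V -> h | AA | SV | VC

No ε-productions.
After unit-elimination: S -> gg | VVg; V -> h | SV | gg | VVg.
TERM: introduce A -> g and substitute in every rule of length ≥2.
BIN: S -> VVA becomes S -> VB, B -> VA; V -> VVA becomes V -> VC, C -> VA.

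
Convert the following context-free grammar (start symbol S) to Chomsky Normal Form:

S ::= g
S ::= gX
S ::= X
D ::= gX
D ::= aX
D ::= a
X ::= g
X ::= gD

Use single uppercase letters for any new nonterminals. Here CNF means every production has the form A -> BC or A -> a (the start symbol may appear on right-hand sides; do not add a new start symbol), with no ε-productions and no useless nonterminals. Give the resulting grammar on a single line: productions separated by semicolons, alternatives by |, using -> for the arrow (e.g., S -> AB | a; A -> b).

No ε-productions.
After unit-elimination: S -> g | gD | gX; D -> a | aX | gX; X -> g | gD.
TERM: introduce A -> a, B -> g and substitute in every rule of length ≥2.

S -> g | BD | BX; A -> a; B -> g; D -> a | AX | BX; X -> g | BD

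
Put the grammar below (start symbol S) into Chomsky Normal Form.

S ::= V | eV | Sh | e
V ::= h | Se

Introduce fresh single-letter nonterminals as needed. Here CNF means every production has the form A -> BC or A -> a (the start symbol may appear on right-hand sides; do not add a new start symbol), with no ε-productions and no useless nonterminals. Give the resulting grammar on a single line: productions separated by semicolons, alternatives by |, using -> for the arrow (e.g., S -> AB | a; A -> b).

S -> e | h | AV | SA | SB; A -> e; B -> h; V -> h | SA

No ε-productions.
After unit-elimination: S -> e | h | Se | Sh | eV; V -> h | Se.
TERM: introduce A -> e, B -> h and substitute in every rule of length ≥2.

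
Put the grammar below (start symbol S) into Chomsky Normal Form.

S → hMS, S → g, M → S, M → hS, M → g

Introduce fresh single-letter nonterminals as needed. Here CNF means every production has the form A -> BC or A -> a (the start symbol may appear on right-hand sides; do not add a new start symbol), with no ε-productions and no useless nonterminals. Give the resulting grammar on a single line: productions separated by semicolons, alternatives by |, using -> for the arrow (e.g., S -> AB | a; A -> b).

S -> g | AC; A -> h; B -> MS; C -> MS; M -> g | AB | AS

No ε-productions.
After unit-elimination: S -> g | hMS; M -> g | hS | hMS.
TERM: introduce A -> h and substitute in every rule of length ≥2.
BIN: M -> AMS becomes M -> AB, B -> MS; S -> AMS becomes S -> AC, C -> MS.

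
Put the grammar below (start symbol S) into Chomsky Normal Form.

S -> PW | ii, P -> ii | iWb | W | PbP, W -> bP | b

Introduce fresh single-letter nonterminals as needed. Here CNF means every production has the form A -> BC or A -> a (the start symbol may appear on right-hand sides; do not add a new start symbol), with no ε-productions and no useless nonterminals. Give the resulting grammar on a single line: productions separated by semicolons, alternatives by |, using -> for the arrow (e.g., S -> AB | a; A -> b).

No ε-productions.
After unit-elimination: S -> PW | ii; P -> b | bP | ii | PbP | iWb; W -> b | bP.
TERM: introduce A -> b, B -> i and substitute in every rule of length ≥2.
BIN: P -> BWA becomes P -> BC, C -> WA; P -> PAP becomes P -> PD, D -> AP.

S -> BB | PW; A -> b; B -> i; C -> WA; D -> AP; P -> b | AP | BB | BC | PD; W -> b | AP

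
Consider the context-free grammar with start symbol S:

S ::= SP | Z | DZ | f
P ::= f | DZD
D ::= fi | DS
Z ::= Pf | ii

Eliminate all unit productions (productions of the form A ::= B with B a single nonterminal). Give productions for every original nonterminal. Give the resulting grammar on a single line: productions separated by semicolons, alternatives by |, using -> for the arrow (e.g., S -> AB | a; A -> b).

Unit productions: S->Z.
Unit pairs (A ⇒* B via units): (S,Z).
S: inherits non-unit rules of {S, Z} → DZ | Pf | SP | f | ii.
D: inherits non-unit rules of {D} → DS | fi.
P: inherits non-unit rules of {P} → DZD | f.
Z: inherits non-unit rules of {Z} → Pf | ii.

S -> f | DZ | Pf | SP | ii; D -> DS | fi; P -> f | DZD; Z -> Pf | ii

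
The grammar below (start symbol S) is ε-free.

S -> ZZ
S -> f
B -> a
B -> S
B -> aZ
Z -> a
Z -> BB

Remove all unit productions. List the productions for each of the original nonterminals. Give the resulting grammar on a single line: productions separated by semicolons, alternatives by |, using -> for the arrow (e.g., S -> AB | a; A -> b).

Unit productions: B->S.
Unit pairs (A ⇒* B via units): (B,S).
S: inherits non-unit rules of {S} → ZZ | f.
B: inherits non-unit rules of {B, S} → ZZ | a | aZ | f.
Z: inherits non-unit rules of {Z} → BB | a.

S -> f | ZZ; B -> a | f | ZZ | aZ; Z -> a | BB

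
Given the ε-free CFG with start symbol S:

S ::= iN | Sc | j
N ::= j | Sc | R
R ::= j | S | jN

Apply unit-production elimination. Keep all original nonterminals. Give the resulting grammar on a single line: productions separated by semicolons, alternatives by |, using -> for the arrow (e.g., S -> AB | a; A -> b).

Unit productions: N->R, R->S.
Unit pairs (A ⇒* B via units): (N,R), (N,S), (R,S).
S: inherits non-unit rules of {S} → Sc | iN | j.
N: inherits non-unit rules of {N, R, S} → Sc | iN | j | jN.
R: inherits non-unit rules of {R, S} → Sc | iN | j | jN.

S -> j | Sc | iN; N -> j | Sc | iN | jN; R -> j | Sc | iN | jN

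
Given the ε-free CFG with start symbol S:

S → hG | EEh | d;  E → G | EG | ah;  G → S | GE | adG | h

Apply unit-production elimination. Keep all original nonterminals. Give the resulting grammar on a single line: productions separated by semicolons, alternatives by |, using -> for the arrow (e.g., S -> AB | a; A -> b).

S -> d | hG | EEh; E -> d | h | EG | GE | ah | hG | EEh | adG; G -> d | h | GE | hG | EEh | adG

Unit productions: E->G, G->S.
Unit pairs (A ⇒* B via units): (E,G), (E,S), (G,S).
S: inherits non-unit rules of {S} → EEh | d | hG.
E: inherits non-unit rules of {E, G, S} → EEh | EG | GE | adG | ah | d | h | hG.
G: inherits non-unit rules of {G, S} → EEh | GE | adG | d | h | hG.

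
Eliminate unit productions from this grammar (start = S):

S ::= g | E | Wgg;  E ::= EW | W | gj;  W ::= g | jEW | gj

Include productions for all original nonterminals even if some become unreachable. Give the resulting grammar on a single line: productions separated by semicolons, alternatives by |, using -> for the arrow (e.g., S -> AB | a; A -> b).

Unit productions: E->W, S->E.
Unit pairs (A ⇒* B via units): (E,W), (S,E), (S,W).
S: inherits non-unit rules of {E, S, W} → EW | Wgg | g | gj | jEW.
E: inherits non-unit rules of {E, W} → EW | g | gj | jEW.
W: inherits non-unit rules of {W} → g | gj | jEW.

S -> g | EW | gj | Wgg | jEW; E -> g | EW | gj | jEW; W -> g | gj | jEW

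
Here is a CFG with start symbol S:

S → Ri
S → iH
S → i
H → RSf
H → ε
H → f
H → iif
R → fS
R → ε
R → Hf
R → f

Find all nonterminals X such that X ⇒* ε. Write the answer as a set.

Directly nullable (have an ε-rule): {H, R}.
Not nullable: S — each has a terminal in every rule's right-hand side or depends on a non-nullable symbol.

{H, R}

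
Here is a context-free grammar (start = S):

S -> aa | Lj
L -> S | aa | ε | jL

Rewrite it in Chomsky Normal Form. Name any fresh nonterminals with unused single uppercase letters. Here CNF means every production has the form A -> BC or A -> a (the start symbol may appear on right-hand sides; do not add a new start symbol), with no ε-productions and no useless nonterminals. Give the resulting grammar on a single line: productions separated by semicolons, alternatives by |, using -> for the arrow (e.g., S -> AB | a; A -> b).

S -> j | BB | LA; A -> j; B -> a; L -> j | AL | BB | LA

Nullable: {L}; after ε-elimination: S -> j | Lj | aa; L -> S | j | aa | jL.
After unit-elimination: S -> j | Lj | aa; L -> j | Lj | aa | jL.
TERM: introduce B -> a, A -> j and substitute in every rule of length ≥2.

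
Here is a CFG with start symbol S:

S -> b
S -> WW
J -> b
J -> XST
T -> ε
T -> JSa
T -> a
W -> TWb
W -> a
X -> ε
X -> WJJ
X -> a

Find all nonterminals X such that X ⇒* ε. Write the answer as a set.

Directly nullable (have an ε-rule): {T, X}.
Not nullable: J, S, W — each has a terminal in every rule's right-hand side or depends on a non-nullable symbol.

{T, X}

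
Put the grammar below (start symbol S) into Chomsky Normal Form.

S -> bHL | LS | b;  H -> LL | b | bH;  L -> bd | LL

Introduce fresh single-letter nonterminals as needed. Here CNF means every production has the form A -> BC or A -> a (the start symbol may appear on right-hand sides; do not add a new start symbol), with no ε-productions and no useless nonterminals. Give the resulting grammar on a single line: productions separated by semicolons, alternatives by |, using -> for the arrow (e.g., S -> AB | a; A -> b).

S -> b | AC | LS; A -> b; B -> d; C -> HL; H -> b | AH | LL; L -> AB | LL

No ε-productions.
No unit productions to eliminate.
TERM: introduce A -> b, B -> d and substitute in every rule of length ≥2.
BIN: S -> AHL becomes S -> AC, C -> HL.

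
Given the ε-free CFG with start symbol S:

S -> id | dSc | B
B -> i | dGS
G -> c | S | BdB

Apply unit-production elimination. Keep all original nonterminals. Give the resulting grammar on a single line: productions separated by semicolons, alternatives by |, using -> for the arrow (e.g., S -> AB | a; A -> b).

Unit productions: G->S, S->B.
Unit pairs (A ⇒* B via units): (G,B), (G,S), (S,B).
S: inherits non-unit rules of {B, S} → dGS | dSc | i | id.
B: inherits non-unit rules of {B} → dGS | i.
G: inherits non-unit rules of {B, G, S} → BdB | c | dGS | dSc | i | id.

S -> i | id | dGS | dSc; B -> i | dGS; G -> c | i | id | BdB | dGS | dSc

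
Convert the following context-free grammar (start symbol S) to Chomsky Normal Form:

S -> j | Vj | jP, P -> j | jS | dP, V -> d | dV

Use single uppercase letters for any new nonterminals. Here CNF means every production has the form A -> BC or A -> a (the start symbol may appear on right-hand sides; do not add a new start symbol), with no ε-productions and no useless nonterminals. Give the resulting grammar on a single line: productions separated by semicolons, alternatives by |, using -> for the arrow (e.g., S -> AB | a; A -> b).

S -> j | BP | VB; A -> d; B -> j; P -> j | AP | BS; V -> d | AV

No ε-productions.
No unit productions to eliminate.
TERM: introduce A -> d, B -> j and substitute in every rule of length ≥2.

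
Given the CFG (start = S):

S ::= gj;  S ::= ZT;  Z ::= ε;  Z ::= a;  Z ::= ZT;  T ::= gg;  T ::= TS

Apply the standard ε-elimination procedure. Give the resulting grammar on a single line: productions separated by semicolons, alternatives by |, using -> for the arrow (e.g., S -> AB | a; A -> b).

Nullable set: {Z}.
S -> ZT: Z nullable, giving T | ZT.
Drop Z -> ε.
Z -> ZT: Z nullable, giving T | ZT.
Unchanged (no nullable symbols): S -> gj; T -> TS; T -> gg; Z -> a.

S -> T | ZT | gj; T -> TS | gg; Z -> T | a | ZT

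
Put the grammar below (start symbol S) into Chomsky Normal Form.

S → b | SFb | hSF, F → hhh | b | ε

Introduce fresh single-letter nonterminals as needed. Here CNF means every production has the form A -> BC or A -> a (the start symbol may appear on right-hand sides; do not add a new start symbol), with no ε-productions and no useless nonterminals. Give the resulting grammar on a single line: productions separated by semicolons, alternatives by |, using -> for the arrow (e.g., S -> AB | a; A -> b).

S -> b | AD | AS | SB | SE; A -> h; B -> b; C -> AA; D -> SF; E -> FB; F -> b | AC

Nullable: {F}; after ε-elimination: S -> b | Sb | hS | SFb | hSF; F -> b | hhh.
No unit productions to eliminate.
TERM: introduce B -> b, A -> h and substitute in every rule of length ≥2.
BIN: F -> AAA becomes F -> AC, C -> AA; S -> ASF becomes S -> AD, D -> SF; S -> SFB becomes S -> SE, E -> FB.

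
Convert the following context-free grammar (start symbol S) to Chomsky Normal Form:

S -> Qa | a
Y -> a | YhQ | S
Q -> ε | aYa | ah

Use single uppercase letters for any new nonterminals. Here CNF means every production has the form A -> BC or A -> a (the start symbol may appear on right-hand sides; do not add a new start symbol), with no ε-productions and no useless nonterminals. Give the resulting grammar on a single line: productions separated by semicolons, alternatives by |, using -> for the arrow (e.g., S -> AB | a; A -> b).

S -> a | QA; A -> a; B -> h; C -> YA; D -> BQ; Q -> AB | AC; Y -> a | QA | YB | YD

Nullable: {Q}; after ε-elimination: S -> a | Qa; Q -> ah | aYa; Y -> S | a | Yh | YhQ.
After unit-elimination: S -> a | Qa; Q -> ah | aYa; Y -> a | Qa | Yh | YhQ.
TERM: introduce A -> a, B -> h and substitute in every rule of length ≥2.
BIN: Q -> AYA becomes Q -> AC, C -> YA; Y -> YBQ becomes Y -> YD, D -> BQ.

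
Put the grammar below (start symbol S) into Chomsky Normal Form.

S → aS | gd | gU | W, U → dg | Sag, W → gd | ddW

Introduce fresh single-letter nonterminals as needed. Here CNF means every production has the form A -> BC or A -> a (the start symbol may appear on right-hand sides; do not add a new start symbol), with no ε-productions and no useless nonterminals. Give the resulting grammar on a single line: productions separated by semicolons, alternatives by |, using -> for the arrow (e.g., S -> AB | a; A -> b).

No ε-productions.
After unit-elimination: S -> aS | gU | gd | ddW; U -> dg | Sag; W -> gd | ddW.
TERM: introduce A -> a, B -> d, C -> g and substitute in every rule of length ≥2.
BIN: S -> BBW becomes S -> BD, D -> BW; U -> SAC becomes U -> SE, E -> AC; W -> BBW becomes W -> BF, F -> BW.

S -> AS | BD | CB | CU; A -> a; B -> d; C -> g; D -> BW; E -> AC; F -> BW; U -> BC | SE; W -> BF | CB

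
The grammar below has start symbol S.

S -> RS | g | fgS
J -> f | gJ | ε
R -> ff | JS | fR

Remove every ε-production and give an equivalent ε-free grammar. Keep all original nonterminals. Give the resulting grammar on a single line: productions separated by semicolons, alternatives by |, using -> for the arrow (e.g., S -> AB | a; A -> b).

Nullable set: {J}.
Drop J -> ε.
J -> gJ: J nullable, giving g | gJ.
R -> JS: J nullable, giving JS | S.
Unchanged (no nullable symbols): S -> RS; S -> fgS; S -> g; J -> f; R -> fR; R -> ff.

S -> g | RS | fgS; J -> f | g | gJ; R -> S | JS | fR | ff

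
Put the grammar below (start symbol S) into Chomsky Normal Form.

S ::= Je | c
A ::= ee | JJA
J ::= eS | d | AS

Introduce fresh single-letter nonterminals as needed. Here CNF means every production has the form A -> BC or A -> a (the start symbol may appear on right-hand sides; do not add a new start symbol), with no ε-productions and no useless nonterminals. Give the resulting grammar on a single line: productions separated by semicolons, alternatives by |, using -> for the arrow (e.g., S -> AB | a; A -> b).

No ε-productions.
No unit productions to eliminate.
TERM: introduce B -> e and substitute in every rule of length ≥2.
BIN: A -> JJA becomes A -> JC, C -> JA.

S -> c | JB; A -> BB | JC; B -> e; C -> JA; J -> d | AS | BS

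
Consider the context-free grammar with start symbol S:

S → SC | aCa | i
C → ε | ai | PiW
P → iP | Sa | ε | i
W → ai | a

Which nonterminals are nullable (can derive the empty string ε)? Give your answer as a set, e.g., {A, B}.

{C, P}

Directly nullable (have an ε-rule): {C, P}.
Not nullable: S, W — each has a terminal in every rule's right-hand side or depends on a non-nullable symbol.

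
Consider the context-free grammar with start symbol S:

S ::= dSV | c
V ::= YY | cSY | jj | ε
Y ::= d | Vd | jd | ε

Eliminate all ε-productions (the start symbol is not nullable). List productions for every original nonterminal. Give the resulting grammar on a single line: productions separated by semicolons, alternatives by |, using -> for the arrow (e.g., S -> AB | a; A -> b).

S -> c | dS | dSV; V -> Y | YY | cS | jj | cSY; Y -> d | Vd | jd

Nullable set: {V, Y}.
S -> dSV: V nullable, giving dS | dSV.
Drop V -> ε.
V -> YY: Y, Y nullable, giving Y | YY.
V -> cSY: Y nullable, giving cS | cSY.
Drop Y -> ε.
Y -> Vd: V nullable, giving Vd | d.
Unchanged (no nullable symbols): S -> c; V -> jj; Y -> d; Y -> jd.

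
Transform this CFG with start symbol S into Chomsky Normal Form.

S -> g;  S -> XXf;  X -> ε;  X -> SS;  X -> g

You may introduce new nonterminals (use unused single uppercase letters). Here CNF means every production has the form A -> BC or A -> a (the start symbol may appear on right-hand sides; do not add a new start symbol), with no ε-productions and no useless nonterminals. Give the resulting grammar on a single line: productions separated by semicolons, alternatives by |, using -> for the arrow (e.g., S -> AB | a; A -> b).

Nullable: {X}; after ε-elimination: S -> f | g | Xf | XXf; X -> g | SS.
No unit productions to eliminate.
TERM: introduce A -> f and substitute in every rule of length ≥2.
BIN: S -> XXA becomes S -> XB, B -> XA.

S -> f | g | XA | XB; A -> f; B -> XA; X -> g | SS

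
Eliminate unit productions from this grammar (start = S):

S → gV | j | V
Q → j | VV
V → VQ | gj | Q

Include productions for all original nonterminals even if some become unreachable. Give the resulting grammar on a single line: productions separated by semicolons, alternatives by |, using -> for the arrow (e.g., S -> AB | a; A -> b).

Unit productions: S->V, V->Q.
Unit pairs (A ⇒* B via units): (S,Q), (S,V), (V,Q).
S: inherits non-unit rules of {Q, S, V} → VQ | VV | gV | gj | j.
Q: inherits non-unit rules of {Q} → VV | j.
V: inherits non-unit rules of {Q, V} → VQ | VV | gj | j.

S -> j | VQ | VV | gV | gj; Q -> j | VV; V -> j | VQ | VV | gj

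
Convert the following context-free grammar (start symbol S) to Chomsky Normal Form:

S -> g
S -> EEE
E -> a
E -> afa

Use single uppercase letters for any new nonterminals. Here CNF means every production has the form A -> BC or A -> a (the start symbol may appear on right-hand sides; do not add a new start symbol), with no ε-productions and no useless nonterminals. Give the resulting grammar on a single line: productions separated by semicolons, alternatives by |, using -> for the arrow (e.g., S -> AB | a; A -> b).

No ε-productions.
No unit productions to eliminate.
TERM: introduce A -> a, B -> f and substitute in every rule of length ≥2.
BIN: E -> ABA becomes E -> AC, C -> BA; S -> EEE becomes S -> ED, D -> EE.

S -> g | ED; A -> a; B -> f; C -> BA; D -> EE; E -> a | AC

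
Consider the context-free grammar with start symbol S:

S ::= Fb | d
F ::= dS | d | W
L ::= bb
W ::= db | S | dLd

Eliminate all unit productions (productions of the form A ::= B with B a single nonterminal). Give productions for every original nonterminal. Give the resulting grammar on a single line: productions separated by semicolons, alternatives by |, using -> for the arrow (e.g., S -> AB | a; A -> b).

Unit productions: F->W, W->S.
Unit pairs (A ⇒* B via units): (F,S), (F,W), (W,S).
S: inherits non-unit rules of {S} → Fb | d.
F: inherits non-unit rules of {F, S, W} → Fb | d | dLd | dS | db.
L: inherits non-unit rules of {L} → bb.
W: inherits non-unit rules of {S, W} → Fb | d | dLd | db.

S -> d | Fb; F -> d | Fb | dS | db | dLd; L -> bb; W -> d | Fb | db | dLd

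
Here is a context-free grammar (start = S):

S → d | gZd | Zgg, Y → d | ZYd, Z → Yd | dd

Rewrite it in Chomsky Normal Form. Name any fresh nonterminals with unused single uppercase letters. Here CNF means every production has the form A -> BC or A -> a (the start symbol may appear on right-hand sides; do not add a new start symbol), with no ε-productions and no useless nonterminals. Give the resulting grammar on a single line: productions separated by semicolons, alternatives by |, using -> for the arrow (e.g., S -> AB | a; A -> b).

S -> d | AC | ZD; A -> g; B -> d; C -> ZB; D -> AA; E -> YB; Y -> d | ZE; Z -> BB | YB

No ε-productions.
No unit productions to eliminate.
TERM: introduce B -> d, A -> g and substitute in every rule of length ≥2.
BIN: S -> AZB becomes S -> AC, C -> ZB; S -> ZAA becomes S -> ZD, D -> AA; Y -> ZYB becomes Y -> ZE, E -> YB.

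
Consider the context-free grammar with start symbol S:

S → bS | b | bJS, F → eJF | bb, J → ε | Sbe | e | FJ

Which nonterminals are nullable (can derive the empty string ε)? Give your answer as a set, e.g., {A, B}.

{J}

Directly nullable (have an ε-rule): {J}.
Not nullable: F, S — each has a terminal in every rule's right-hand side or depends on a non-nullable symbol.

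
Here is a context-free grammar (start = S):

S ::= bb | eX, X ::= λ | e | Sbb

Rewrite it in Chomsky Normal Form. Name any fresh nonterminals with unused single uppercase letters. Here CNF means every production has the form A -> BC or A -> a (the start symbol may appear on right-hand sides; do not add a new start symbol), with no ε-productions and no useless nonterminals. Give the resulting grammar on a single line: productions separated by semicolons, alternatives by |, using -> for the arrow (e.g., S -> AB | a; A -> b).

Nullable: {X}; after ε-elimination: S -> e | bb | eX; X -> e | Sbb.
No unit productions to eliminate.
TERM: introduce A -> b, B -> e and substitute in every rule of length ≥2.
BIN: X -> SAA becomes X -> SC, C -> AA.

S -> e | AA | BX; A -> b; B -> e; C -> AA; X -> e | SC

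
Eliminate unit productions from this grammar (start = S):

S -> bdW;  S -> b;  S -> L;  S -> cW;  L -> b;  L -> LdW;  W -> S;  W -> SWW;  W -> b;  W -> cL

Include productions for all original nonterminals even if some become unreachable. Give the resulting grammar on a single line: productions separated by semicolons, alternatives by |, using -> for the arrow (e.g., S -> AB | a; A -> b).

S -> b | cW | LdW | bdW; L -> b | LdW; W -> b | cL | cW | LdW | SWW | bdW

Unit productions: S->L, W->S.
Unit pairs (A ⇒* B via units): (S,L), (W,L), (W,S).
S: inherits non-unit rules of {L, S} → LdW | b | bdW | cW.
L: inherits non-unit rules of {L} → LdW | b.
W: inherits non-unit rules of {L, S, W} → LdW | SWW | b | bdW | cL | cW.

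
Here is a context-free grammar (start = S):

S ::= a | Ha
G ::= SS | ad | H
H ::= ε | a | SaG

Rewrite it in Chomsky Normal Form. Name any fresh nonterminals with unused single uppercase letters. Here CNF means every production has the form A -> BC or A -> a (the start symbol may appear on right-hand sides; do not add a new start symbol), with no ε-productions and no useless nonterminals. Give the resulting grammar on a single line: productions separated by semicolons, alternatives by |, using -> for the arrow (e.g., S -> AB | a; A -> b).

S -> a | HA; A -> a; B -> d; C -> AG; D -> AG; G -> a | AB | SA | SC | SS; H -> a | SA | SD

Nullable: {G, H}; after ε-elimination: S -> a | Ha; G -> H | SS | ad; H -> a | Sa | SaG.
After unit-elimination: S -> a | Ha; G -> a | SS | Sa | ad | SaG; H -> a | Sa | SaG.
TERM: introduce A -> a, B -> d and substitute in every rule of length ≥2.
BIN: G -> SAG becomes G -> SC, C -> AG; H -> SAG becomes H -> SD, D -> AG.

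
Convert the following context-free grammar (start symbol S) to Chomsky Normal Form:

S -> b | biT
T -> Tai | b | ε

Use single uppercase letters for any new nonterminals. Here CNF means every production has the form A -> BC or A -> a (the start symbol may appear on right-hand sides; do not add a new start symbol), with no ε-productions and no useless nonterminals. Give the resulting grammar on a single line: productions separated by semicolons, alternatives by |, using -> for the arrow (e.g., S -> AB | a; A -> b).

Nullable: {T}; after ε-elimination: S -> b | bi | biT; T -> b | ai | Tai.
No unit productions to eliminate.
TERM: introduce C -> a, A -> b, B -> i and substitute in every rule of length ≥2.
BIN: S -> ABT becomes S -> AD, D -> BT; T -> TCB becomes T -> TE, E -> CB.

S -> b | AB | AD; A -> b; B -> i; C -> a; D -> BT; E -> CB; T -> b | CB | TE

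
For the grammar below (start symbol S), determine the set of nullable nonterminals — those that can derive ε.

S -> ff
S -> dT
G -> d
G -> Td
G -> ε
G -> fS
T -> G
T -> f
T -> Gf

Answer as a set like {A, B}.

Directly nullable (have an ε-rule): {G}.
T is nullable via T -> G (every symbol on the right is already known nullable).
Not nullable: S — each has a terminal in every rule's right-hand side or depends on a non-nullable symbol.

{G, T}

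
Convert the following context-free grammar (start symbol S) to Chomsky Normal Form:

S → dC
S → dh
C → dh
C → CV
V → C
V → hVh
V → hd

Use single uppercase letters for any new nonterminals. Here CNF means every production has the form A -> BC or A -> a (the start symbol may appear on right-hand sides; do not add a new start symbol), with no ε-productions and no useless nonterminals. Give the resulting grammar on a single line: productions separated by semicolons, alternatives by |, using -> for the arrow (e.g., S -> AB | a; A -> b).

No ε-productions.
After unit-elimination: S -> dC | dh; C -> CV | dh; V -> CV | dh | hd | hVh.
TERM: introduce A -> d, B -> h and substitute in every rule of length ≥2.
BIN: V -> BVB becomes V -> BD, D -> VB.

S -> AB | AC; A -> d; B -> h; C -> AB | CV; D -> VB; V -> AB | BA | BD | CV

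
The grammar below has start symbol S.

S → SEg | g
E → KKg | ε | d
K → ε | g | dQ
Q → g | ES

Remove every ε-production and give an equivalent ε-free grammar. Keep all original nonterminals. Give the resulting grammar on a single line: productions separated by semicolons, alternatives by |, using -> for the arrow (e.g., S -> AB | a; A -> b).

Nullable set: {E, K}.
S -> SEg: E nullable, giving SEg | Sg.
Drop E -> ε.
E -> KKg: K, K nullable, giving KKg | Kg | g.
Drop K -> ε.
Q -> ES: E nullable, giving ES | S.
Unchanged (no nullable symbols): S -> g; E -> d; K -> dQ; K -> g; Q -> g.

S -> g | Sg | SEg; E -> d | g | Kg | KKg; K -> g | dQ; Q -> S | g | ES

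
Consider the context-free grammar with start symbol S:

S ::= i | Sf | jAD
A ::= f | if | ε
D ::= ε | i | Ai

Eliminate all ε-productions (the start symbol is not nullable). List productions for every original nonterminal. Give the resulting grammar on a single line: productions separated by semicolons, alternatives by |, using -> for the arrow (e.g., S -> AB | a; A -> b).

S -> i | j | Sf | jA | jD | jAD; A -> f | if; D -> i | Ai

Nullable set: {A, D}.
S -> jAD: A, D nullable, giving j | jA | jAD | jD.
Drop A -> ε.
Drop D -> ε.
D -> Ai: A nullable, giving Ai | i.
Unchanged (no nullable symbols): S -> Sf; S -> i; A -> f; A -> if; D -> i.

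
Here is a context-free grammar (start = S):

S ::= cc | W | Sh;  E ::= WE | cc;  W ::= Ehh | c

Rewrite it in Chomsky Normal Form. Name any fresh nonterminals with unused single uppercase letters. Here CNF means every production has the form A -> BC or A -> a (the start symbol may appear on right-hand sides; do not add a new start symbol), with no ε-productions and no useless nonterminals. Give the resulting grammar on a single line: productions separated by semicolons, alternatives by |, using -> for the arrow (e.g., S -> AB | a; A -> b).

No ε-productions.
After unit-elimination: S -> c | Sh | cc | Ehh; E -> WE | cc; W -> c | Ehh.
TERM: introduce A -> c, B -> h and substitute in every rule of length ≥2.
BIN: S -> EBB becomes S -> EC, C -> BB; W -> EBB becomes W -> ED, D -> BB.

S -> c | AA | EC | SB; A -> c; B -> h; C -> BB; D -> BB; E -> AA | WE; W -> c | ED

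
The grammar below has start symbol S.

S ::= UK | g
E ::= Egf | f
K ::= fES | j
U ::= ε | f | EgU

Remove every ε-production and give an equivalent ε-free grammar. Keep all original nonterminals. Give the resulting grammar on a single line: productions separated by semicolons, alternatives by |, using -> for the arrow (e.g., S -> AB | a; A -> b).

S -> K | g | UK; E -> f | Egf; K -> j | fES; U -> f | Eg | EgU

Nullable set: {U}.
S -> UK: U nullable, giving K | UK.
Drop U -> ε.
U -> EgU: U nullable, giving Eg | EgU.
Unchanged (no nullable symbols): S -> g; E -> Egf; E -> f; K -> fES; K -> j; U -> f.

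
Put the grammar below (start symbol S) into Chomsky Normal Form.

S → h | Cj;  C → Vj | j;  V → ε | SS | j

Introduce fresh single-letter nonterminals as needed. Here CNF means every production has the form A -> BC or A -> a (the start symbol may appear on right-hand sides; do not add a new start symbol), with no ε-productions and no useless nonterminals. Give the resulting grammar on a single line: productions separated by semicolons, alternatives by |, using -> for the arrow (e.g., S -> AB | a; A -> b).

S -> h | CA; A -> j; C -> j | VA; V -> j | SS

Nullable: {V}; after ε-elimination: S -> h | Cj; C -> j | Vj; V -> j | SS.
No unit productions to eliminate.
TERM: introduce A -> j and substitute in every rule of length ≥2.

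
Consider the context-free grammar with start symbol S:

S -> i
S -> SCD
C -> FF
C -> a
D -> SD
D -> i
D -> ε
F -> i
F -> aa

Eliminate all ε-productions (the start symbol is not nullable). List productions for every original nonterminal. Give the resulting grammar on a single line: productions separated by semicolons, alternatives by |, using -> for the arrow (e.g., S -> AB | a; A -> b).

S -> i | SC | SCD; C -> a | FF; D -> S | i | SD; F -> i | aa

Nullable set: {D}.
S -> SCD: D nullable, giving SC | SCD.
Drop D -> ε.
D -> SD: D nullable, giving S | SD.
Unchanged (no nullable symbols): S -> i; C -> FF; C -> a; D -> i; F -> aa; F -> i.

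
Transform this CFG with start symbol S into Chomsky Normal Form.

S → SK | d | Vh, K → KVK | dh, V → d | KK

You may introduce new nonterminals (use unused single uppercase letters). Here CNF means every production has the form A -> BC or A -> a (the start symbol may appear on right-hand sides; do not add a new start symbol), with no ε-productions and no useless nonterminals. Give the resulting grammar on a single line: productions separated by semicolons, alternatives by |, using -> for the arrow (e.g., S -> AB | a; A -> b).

No ε-productions.
No unit productions to eliminate.
TERM: introduce A -> d, B -> h and substitute in every rule of length ≥2.
BIN: K -> KVK becomes K -> KC, C -> VK.

S -> d | SK | VB; A -> d; B -> h; C -> VK; K -> AB | KC; V -> d | KK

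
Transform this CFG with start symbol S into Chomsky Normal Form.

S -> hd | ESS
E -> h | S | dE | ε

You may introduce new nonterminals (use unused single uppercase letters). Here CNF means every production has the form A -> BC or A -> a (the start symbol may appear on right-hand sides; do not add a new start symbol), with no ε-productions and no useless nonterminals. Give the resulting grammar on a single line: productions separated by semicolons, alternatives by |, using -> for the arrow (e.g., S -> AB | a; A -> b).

Nullable: {E}; after ε-elimination: S -> SS | hd | ESS; E -> S | d | h | dE.
After unit-elimination: S -> SS | hd | ESS; E -> d | h | SS | dE | hd | ESS.
TERM: introduce A -> d, B -> h and substitute in every rule of length ≥2.
BIN: E -> ESS becomes E -> EC, C -> SS; S -> ESS becomes S -> ED, D -> SS.

S -> BA | ED | SS; A -> d; B -> h; C -> SS; D -> SS; E -> d | h | AE | BA | EC | SS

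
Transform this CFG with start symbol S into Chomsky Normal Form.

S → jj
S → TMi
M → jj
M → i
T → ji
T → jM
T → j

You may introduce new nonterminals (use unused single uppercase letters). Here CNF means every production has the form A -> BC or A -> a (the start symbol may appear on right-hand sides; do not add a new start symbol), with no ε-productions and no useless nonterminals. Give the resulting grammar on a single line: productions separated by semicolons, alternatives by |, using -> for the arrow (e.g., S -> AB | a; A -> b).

S -> AA | TC; A -> j; B -> i; C -> MB; M -> i | AA; T -> j | AB | AM

No ε-productions.
No unit productions to eliminate.
TERM: introduce B -> i, A -> j and substitute in every rule of length ≥2.
BIN: S -> TMB becomes S -> TC, C -> MB.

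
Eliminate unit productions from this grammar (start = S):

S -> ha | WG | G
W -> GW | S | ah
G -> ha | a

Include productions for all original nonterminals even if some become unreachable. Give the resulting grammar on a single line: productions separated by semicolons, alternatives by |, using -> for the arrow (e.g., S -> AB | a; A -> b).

Unit productions: S->G, W->S.
Unit pairs (A ⇒* B via units): (S,G), (W,G), (W,S).
S: inherits non-unit rules of {G, S} → WG | a | ha.
G: inherits non-unit rules of {G} → a | ha.
W: inherits non-unit rules of {G, S, W} → GW | WG | a | ah | ha.

S -> a | WG | ha; G -> a | ha; W -> a | GW | WG | ah | ha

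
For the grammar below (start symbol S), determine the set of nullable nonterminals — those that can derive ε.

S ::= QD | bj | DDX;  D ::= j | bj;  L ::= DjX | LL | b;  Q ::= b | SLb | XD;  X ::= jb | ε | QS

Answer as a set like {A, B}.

{X}

Directly nullable (have an ε-rule): {X}.
Not nullable: D, L, Q, S — each has a terminal in every rule's right-hand side or depends on a non-nullable symbol.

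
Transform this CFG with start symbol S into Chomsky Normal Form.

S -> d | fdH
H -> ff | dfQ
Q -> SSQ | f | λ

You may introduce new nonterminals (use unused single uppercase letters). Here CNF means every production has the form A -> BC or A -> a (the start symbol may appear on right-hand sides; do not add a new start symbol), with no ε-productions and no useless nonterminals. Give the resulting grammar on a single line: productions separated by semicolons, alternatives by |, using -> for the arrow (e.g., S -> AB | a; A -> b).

S -> d | BE; A -> d; B -> f; C -> BQ; D -> SQ; E -> AH; H -> AB | AC | BB; Q -> f | SD | SS

Nullable: {Q}; after ε-elimination: S -> d | fdH; H -> df | ff | dfQ; Q -> f | SS | SSQ.
No unit productions to eliminate.
TERM: introduce A -> d, B -> f and substitute in every rule of length ≥2.
BIN: H -> ABQ becomes H -> AC, C -> BQ; Q -> SSQ becomes Q -> SD, D -> SQ; S -> BAH becomes S -> BE, E -> AH.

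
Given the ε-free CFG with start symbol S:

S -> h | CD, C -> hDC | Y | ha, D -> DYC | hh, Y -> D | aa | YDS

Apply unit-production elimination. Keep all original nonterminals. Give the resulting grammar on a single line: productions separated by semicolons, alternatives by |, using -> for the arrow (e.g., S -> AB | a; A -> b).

Unit productions: C->Y, Y->D.
Unit pairs (A ⇒* B via units): (C,D), (C,Y), (Y,D).
S: inherits non-unit rules of {S} → CD | h.
C: inherits non-unit rules of {C, D, Y} → DYC | YDS | aa | hDC | ha | hh.
D: inherits non-unit rules of {D} → DYC | hh.
Y: inherits non-unit rules of {D, Y} → DYC | YDS | aa | hh.

S -> h | CD; C -> aa | ha | hh | DYC | YDS | hDC; D -> hh | DYC; Y -> aa | hh | DYC | YDS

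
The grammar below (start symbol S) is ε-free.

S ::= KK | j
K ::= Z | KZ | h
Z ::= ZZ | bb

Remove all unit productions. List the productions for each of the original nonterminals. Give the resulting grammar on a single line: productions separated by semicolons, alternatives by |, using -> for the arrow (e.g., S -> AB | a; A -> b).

S -> j | KK; K -> h | KZ | ZZ | bb; Z -> ZZ | bb

Unit productions: K->Z.
Unit pairs (A ⇒* B via units): (K,Z).
S: inherits non-unit rules of {S} → KK | j.
K: inherits non-unit rules of {K, Z} → KZ | ZZ | bb | h.
Z: inherits non-unit rules of {Z} → ZZ | bb.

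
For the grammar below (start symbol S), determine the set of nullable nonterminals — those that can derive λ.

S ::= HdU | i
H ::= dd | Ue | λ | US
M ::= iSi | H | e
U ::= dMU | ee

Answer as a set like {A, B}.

{H, M}

Directly nullable (have an ε-rule): {H}.
M is nullable via M -> H (every symbol on the right is already known nullable).
Not nullable: S, U — each has a terminal in every rule's right-hand side or depends on a non-nullable symbol.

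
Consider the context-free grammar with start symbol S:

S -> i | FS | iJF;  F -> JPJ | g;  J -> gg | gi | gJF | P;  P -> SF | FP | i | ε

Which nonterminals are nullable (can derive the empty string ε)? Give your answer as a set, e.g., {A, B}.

{F, J, P}

Directly nullable (have an ε-rule): {P}.
J is nullable via J -> P (every symbol on the right is already known nullable).
F is nullable via F -> JPJ (every symbol on the right is already known nullable).
Not nullable: S — each has a terminal in every rule's right-hand side or depends on a non-nullable symbol.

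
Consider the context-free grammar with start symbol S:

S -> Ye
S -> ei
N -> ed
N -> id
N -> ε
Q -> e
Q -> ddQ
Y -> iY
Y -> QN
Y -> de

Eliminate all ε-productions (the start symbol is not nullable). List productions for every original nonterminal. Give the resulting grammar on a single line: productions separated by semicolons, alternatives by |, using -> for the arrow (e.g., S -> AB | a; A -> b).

Nullable set: {N}.
Drop N -> ε.
Y -> QN: N nullable, giving Q | QN.
Unchanged (no nullable symbols): S -> Ye; S -> ei; N -> ed; N -> id; Q -> ddQ; Q -> e; Y -> de; Y -> iY.

S -> Ye | ei; N -> ed | id; Q -> e | ddQ; Y -> Q | QN | de | iY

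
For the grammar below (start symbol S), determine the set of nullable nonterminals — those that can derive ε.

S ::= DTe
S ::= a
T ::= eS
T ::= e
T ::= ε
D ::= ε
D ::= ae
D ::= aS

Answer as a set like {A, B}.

Directly nullable (have an ε-rule): {D, T}.
Not nullable: S — each has a terminal in every rule's right-hand side or depends on a non-nullable symbol.

{D, T}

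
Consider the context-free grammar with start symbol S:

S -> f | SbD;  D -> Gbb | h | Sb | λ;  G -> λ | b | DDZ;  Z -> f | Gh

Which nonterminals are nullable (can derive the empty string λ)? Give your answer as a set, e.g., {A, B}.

{D, G}

Directly nullable (have an ε-rule): {D, G}.
Not nullable: S, Z — each has a terminal in every rule's right-hand side or depends on a non-nullable symbol.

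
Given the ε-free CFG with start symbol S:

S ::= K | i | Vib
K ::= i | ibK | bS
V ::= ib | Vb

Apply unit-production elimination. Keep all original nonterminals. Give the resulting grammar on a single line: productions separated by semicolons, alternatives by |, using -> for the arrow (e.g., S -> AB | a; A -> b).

S -> i | bS | Vib | ibK; K -> i | bS | ibK; V -> Vb | ib

Unit productions: S->K.
Unit pairs (A ⇒* B via units): (S,K).
S: inherits non-unit rules of {K, S} → Vib | bS | i | ibK.
K: inherits non-unit rules of {K} → bS | i | ibK.
V: inherits non-unit rules of {V} → Vb | ib.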